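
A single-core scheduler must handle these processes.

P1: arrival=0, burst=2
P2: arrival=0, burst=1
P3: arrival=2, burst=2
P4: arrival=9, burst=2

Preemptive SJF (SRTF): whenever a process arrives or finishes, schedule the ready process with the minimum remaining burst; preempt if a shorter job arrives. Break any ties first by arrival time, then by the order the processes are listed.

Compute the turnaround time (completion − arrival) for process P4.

Timeline: | P2 0-1 | P1 1-3 | P3 3-5 | idle 5-9 | P4 9-11 |
Completion: P1=3  P2=1  P3=5  P4=11
Turnaround (C−A): P1=3  P2=1  P3=3  P4=2
Turnaround(P4) = completion − arrival = 11 − 9 = 2

2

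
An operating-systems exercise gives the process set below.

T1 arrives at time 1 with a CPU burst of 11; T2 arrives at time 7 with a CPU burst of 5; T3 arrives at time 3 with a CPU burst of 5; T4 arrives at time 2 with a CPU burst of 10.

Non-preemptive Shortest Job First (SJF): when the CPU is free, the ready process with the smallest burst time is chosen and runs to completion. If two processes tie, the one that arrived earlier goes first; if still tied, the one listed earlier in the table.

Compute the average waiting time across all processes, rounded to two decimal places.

9.75

Gantt: | idle 0-1 | T1 1-12 | T3 12-17 | T2 17-22 | T4 22-32 |
Completion: T1=12  T2=22  T3=17  T4=32
Turnaround (C−A): T1=11  T2=15  T3=14  T4=30
Waiting times: T1=0, T2=10, T3=9, T4=20
Average waiting = (0+10+9+20) / 4 = 39/4 = 9.75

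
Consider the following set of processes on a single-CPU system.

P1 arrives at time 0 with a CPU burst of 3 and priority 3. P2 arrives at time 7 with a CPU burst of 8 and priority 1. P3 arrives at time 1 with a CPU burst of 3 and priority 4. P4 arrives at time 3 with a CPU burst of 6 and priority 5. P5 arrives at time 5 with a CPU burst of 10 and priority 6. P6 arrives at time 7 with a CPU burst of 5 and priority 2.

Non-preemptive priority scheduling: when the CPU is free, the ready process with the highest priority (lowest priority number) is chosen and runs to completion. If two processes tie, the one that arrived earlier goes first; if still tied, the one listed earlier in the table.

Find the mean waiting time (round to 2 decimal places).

7.17

Timeline: | P1 0-3 | P3 3-6 | P4 6-12 | P2 12-20 | P6 20-25 | P5 25-35 |
Completion: P1=3  P2=20  P3=6  P4=12  P5=35  P6=25
Waiting times: P1=0, P2=5, P3=2, P4=3, P5=20, P6=13
Average waiting = (0+5+2+3+20+13) / 6 = 43/6 = 7.17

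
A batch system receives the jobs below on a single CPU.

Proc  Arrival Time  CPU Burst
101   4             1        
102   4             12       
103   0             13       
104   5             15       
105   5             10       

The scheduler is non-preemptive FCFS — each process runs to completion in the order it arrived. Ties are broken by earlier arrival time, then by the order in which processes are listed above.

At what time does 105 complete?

51

Gantt: | 103 0-13 | 101 13-14 | 102 14-26 | 104 26-41 | 105 41-51 |
Completion: 101=14  102=26  103=13  104=41  105=51
Turnaround (C−A): 101=10  102=22  103=13  104=36  105=46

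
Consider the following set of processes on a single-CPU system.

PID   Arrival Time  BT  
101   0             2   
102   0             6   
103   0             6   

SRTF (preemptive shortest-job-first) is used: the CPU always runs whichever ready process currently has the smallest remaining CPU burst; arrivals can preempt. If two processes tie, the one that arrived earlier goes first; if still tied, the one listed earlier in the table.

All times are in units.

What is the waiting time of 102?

Timeline: | 101 0-2 | 102 2-8 | 103 8-14 |
Completion: 101=2  102=8  103=14
Waiting(102) = turnaround − burst = 8 − 6 = 2

2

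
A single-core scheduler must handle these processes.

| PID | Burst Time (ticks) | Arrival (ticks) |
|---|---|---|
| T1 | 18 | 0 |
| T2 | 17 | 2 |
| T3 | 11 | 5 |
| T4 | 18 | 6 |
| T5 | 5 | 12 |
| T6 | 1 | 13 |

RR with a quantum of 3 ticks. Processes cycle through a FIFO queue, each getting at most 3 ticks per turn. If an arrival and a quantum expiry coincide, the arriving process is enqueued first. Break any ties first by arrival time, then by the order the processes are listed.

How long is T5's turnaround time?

27

Schedule: | T1 0-3 | T2 3-6 | T1 6-9 | T3 9-12 | T4 12-15 | T2 15-18 | T1 18-21 | T5 21-24 | T3 24-27 | T6 27-28 | T4 28-31 | T2 31-34 | T1 34-37 | T5 37-39 | T3 39-42 | T4 42-45 | T2 45-48 | T1 48-51 | T3 51-53 | T4 53-56 | T2 56-59 | T1 59-62 | T4 62-65 | T2 65-67 | T4 67-70 |
Completion: T1=62  T2=67  T3=53  T4=70  T5=39  T6=28
Turnaround (C−A): T1=62  T2=65  T3=48  T4=64  T5=27  T6=15
Turnaround(T5) = completion − arrival = 39 − 12 = 27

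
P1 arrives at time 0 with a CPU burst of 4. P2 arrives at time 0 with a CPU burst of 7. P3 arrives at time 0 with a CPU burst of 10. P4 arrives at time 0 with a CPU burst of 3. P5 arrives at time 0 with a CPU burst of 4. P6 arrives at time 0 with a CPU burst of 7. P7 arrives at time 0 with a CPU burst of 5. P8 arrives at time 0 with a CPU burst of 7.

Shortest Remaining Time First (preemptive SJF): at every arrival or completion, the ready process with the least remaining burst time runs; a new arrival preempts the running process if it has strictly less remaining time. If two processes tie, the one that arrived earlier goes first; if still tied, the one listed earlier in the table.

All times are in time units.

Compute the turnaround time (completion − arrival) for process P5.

Gantt: | P4 0-3 | P1 3-7 | P5 7-11 | P7 11-16 | P2 16-23 | P6 23-30 | P8 30-37 | P3 37-47 |
Completion: P1=7  P2=23  P3=47  P4=3  P5=11  P6=30  P7=16  P8=37
Turnaround (C−A): P1=7  P2=23  P3=47  P4=3  P5=11  P6=30  P7=16  P8=37
Turnaround(P5) = completion − arrival = 11 − 0 = 11

11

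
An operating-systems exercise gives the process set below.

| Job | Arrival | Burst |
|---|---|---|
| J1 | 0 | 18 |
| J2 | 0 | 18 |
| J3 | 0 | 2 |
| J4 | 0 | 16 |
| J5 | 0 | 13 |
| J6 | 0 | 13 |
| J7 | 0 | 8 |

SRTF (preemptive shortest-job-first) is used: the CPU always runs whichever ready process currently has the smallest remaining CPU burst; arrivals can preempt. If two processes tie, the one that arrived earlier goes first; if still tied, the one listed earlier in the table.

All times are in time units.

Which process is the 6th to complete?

Schedule: | J3 0-2 | J7 2-10 | J5 10-23 | J6 23-36 | J4 36-52 | J1 52-70 | J2 70-88 |
Completion: J1=70  J2=88  J3=2  J4=52  J5=23  J6=36  J7=10
Finish order: J3 → J7 → J5 → J6 → J4 → J1 → J2

J1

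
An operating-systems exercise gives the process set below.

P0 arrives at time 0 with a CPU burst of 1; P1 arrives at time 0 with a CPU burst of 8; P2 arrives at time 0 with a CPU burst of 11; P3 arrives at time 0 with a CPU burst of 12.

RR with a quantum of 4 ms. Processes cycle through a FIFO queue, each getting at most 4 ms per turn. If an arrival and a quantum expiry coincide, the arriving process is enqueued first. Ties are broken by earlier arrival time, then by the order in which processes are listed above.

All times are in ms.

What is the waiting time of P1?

Schedule: | P0 0-1 | P1 1-5 | P2 5-9 | P3 9-13 | P1 13-17 | P2 17-21 | P3 21-25 | P2 25-28 | P3 28-32 |
Completion: P0=1  P1=17  P2=28  P3=32
Turnaround (C−A): P0=1  P1=17  P2=28  P3=32
Waiting(P1) = turnaround − burst = 17 − 8 = 9

9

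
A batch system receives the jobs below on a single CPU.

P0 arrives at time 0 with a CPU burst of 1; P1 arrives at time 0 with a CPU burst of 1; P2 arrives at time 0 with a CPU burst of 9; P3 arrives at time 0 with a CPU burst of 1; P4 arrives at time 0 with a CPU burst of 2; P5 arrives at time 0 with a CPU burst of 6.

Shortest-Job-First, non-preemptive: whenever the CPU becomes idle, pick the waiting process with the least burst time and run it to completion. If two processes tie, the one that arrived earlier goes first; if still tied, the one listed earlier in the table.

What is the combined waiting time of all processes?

Timeline: | P0 0-1 | P1 1-2 | P3 2-3 | P4 3-5 | P5 5-11 | P2 11-20 |
Completion: P0=1  P1=2  P2=20  P3=3  P4=5  P5=11
Turnaround (C−A): P0=1  P1=2  P2=20  P3=3  P4=5  P5=11
Waiting = turnaround − burst: P0=0, P1=1, P2=11, P3=2, P4=3, P5=5
Total waiting = 0 + 1 + 11 + 2 + 3 + 5 = 22

22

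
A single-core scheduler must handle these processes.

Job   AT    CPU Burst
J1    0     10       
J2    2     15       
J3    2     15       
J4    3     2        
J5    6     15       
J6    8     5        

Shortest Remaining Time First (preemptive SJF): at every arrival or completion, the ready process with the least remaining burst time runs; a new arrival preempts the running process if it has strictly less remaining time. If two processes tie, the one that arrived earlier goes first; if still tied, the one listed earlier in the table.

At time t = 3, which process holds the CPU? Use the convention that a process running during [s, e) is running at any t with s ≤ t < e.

Schedule: | J1 0-3 | J4 3-5 | J1 5-12 | J6 12-17 | J2 17-32 | J3 32-47 | J5 47-62 |
Completion: J1=12  J2=32  J3=47  J4=5  J5=62  J6=17

J4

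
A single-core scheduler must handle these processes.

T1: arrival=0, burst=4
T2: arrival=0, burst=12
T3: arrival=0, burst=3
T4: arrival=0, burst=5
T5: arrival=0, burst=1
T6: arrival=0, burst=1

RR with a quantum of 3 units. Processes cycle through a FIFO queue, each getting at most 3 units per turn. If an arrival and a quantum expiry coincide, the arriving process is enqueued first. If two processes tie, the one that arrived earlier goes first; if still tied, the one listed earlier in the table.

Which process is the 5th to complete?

Timeline: | T1 0-3 | T2 3-6 | T3 6-9 | T4 9-12 | T5 12-13 | T6 13-14 | T1 14-15 | T2 15-18 | T4 18-20 | T2 20-26 |
Completion: T1=15  T2=26  T3=9  T4=20  T5=13  T6=14
Turnaround (C−A): T1=15  T2=26  T3=9  T4=20  T5=13  T6=14
Finish order: T3 → T5 → T6 → T1 → T4 → T2

T4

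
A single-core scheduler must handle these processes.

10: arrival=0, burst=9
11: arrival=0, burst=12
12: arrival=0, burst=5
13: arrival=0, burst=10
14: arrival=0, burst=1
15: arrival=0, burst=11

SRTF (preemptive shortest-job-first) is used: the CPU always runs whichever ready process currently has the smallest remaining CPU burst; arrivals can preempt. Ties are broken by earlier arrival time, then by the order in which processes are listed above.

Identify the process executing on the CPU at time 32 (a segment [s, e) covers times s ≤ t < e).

Gantt: | 14 0-1 | 12 1-6 | 10 6-15 | 13 15-25 | 15 25-36 | 11 36-48 |
Completion: 10=15  11=48  12=6  13=25  14=1  15=36
Turnaround (C−A): 10=15  11=48  12=6  13=25  14=1  15=36

15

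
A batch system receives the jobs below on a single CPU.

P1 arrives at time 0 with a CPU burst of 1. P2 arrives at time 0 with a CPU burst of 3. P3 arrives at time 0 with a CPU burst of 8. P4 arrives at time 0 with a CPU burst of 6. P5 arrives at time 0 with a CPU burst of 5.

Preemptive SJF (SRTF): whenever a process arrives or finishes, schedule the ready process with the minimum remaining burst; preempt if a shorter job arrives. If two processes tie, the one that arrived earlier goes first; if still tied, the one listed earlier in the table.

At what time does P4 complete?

Gantt: | P1 0-1 | P2 1-4 | P5 4-9 | P4 9-15 | P3 15-23 |
Completion: P1=1  P2=4  P3=23  P4=15  P5=9

15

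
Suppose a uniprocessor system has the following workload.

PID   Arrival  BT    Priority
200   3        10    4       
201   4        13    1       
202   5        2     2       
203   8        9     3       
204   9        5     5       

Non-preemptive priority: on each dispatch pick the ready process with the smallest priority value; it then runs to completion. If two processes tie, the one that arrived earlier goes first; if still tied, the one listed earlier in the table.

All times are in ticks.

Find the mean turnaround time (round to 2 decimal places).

23.40

Timeline: | idle 0-3 | 200 3-13 | 201 13-26 | 202 26-28 | 203 28-37 | 204 37-42 |
Completion: 200=13  201=26  202=28  203=37  204=42
Turnaround times: 200=10, 201=22, 202=23, 203=29, 204=33
Average turnaround = (10+22+23+29+33) / 5 = 117/5 = 23.40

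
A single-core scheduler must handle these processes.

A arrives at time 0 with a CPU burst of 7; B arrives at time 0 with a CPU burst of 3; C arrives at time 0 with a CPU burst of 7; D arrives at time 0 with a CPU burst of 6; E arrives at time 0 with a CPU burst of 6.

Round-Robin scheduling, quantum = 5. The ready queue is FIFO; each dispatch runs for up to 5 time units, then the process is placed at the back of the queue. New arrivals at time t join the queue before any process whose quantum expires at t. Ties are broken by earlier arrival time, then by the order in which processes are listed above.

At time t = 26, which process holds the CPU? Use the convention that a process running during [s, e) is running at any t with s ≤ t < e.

Gantt: | A 0-5 | B 5-8 | C 8-13 | D 13-18 | E 18-23 | A 23-25 | C 25-27 | D 27-28 | E 28-29 |
Completion: A=25  B=8  C=27  D=28  E=29
Turnaround (C−A): A=25  B=8  C=27  D=28  E=29

C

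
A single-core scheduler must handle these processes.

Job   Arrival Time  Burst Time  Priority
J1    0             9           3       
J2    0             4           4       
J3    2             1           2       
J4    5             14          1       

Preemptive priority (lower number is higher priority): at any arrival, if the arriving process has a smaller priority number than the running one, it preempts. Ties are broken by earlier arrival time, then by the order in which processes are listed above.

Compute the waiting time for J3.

0

Schedule: | J1 0-2 | J3 2-3 | J1 3-5 | J4 5-19 | J1 19-24 | J2 24-28 |
Completion: J1=24  J2=28  J3=3  J4=19
Waiting(J3) = turnaround − burst = 1 − 1 = 0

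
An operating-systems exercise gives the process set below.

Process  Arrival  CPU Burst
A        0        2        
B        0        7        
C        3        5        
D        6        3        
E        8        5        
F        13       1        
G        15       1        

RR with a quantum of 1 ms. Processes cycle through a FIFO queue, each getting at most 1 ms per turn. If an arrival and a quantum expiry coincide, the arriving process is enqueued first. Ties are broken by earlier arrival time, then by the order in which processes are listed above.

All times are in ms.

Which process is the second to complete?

D

Gantt: | A 0-1 | B 1-2 | A 2-3 | B 3-4 | C 4-5 | B 5-6 | C 6-7 | D 7-8 | B 8-9 | C 9-10 | E 10-11 | D 11-12 | B 12-13 | C 13-14 | E 14-15 | D 15-16 | F 16-17 | B 17-18 | C 18-19 | G 19-20 | E 20-21 | B 21-22 | E 22-24 |
Completion: A=3  B=22  C=19  D=16  E=24  F=17  G=20
Finish order: A → D → F → C → G → B → E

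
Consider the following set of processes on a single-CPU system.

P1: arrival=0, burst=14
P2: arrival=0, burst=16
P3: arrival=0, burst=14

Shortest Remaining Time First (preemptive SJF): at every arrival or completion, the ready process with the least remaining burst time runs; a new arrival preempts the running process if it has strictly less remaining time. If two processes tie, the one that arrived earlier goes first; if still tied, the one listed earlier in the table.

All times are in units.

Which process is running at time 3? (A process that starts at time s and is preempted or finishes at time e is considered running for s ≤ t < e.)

P1

Timeline: | P1 0-14 | P3 14-28 | P2 28-44 |
Completion: P1=14  P2=44  P3=28
Turnaround (C−A): P1=14  P2=44  P3=28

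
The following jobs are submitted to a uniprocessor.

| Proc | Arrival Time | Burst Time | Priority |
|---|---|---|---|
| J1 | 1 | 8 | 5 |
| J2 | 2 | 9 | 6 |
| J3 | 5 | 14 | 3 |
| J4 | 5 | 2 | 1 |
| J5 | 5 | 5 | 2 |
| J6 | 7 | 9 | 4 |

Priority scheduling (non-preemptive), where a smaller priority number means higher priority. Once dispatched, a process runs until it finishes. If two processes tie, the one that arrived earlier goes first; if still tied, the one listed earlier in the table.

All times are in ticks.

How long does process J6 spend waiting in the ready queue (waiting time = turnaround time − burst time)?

Gantt: | idle 0-1 | J1 1-9 | J4 9-11 | J5 11-16 | J3 16-30 | J6 30-39 | J2 39-48 |
Completion: J1=9  J2=48  J3=30  J4=11  J5=16  J6=39
Turnaround (C−A): J1=8  J2=46  J3=25  J4=6  J5=11  J6=32
Waiting(J6) = turnaround − burst = 32 − 9 = 23

23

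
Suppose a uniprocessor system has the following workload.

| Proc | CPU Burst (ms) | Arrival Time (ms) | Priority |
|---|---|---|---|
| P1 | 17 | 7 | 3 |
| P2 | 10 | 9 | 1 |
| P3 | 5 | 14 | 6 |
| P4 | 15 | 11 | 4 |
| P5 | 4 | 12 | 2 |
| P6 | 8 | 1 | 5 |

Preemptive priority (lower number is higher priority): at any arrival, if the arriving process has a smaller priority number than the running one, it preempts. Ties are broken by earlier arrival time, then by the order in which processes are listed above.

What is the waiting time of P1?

14

Schedule: | idle 0-1 | P6 1-7 | P1 7-9 | P2 9-19 | P5 19-23 | P1 23-38 | P4 38-53 | P6 53-55 | P3 55-60 |
Completion: P1=38  P2=19  P3=60  P4=53  P5=23  P6=55
Waiting(P1) = turnaround − burst = 31 − 17 = 14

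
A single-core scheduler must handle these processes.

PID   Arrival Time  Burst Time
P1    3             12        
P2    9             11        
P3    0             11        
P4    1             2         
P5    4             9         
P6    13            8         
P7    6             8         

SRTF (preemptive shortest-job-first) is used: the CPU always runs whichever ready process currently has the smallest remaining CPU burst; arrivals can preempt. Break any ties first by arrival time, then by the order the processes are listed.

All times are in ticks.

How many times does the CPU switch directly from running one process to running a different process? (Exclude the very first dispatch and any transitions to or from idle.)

Gantt: | P3 0-1 | P4 1-3 | P3 3-13 | P7 13-21 | P6 21-29 | P5 29-38 | P2 38-49 | P1 49-61 |
Completion: P1=61  P2=49  P3=13  P4=3  P5=38  P6=29  P7=21
Turnaround (C−A): P1=58  P2=40  P3=13  P4=2  P5=34  P6=16  P7=15

7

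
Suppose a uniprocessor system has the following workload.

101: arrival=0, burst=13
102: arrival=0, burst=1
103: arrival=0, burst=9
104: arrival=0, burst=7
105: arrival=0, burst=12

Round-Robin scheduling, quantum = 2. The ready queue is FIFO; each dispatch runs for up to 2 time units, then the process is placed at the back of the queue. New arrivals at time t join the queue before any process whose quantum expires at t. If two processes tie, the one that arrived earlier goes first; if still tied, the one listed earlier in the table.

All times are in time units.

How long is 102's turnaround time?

3

Schedule: | 101 0-2 | 102 2-3 | 103 3-5 | 104 5-7 | 105 7-9 | 101 9-11 | 103 11-13 | 104 13-15 | 105 15-17 | 101 17-19 | 103 19-21 | 104 21-23 | 105 23-25 | 101 25-27 | 103 27-29 | 104 29-30 | 105 30-32 | 101 32-34 | 103 34-35 | 105 35-37 | 101 37-39 | 105 39-41 | 101 41-42 |
Completion: 101=42  102=3  103=35  104=30  105=41
Turnaround (C−A): 101=42  102=3  103=35  104=30  105=41
Turnaround(102) = completion − arrival = 3 − 0 = 3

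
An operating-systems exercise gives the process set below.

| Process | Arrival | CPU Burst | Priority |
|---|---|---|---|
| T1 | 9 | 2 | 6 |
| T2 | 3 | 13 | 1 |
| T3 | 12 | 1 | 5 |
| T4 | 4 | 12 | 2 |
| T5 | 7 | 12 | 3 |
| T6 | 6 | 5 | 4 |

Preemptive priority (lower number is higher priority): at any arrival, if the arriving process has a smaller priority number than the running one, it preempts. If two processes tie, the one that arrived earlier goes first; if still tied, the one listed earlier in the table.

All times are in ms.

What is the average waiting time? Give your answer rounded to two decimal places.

Timeline: | idle 0-3 | T2 3-16 | T4 16-28 | T5 28-40 | T6 40-45 | T3 45-46 | T1 46-48 |
Completion: T1=48  T2=16  T3=46  T4=28  T5=40  T6=45
Turnaround (C−A): T1=39  T2=13  T3=34  T4=24  T5=33  T6=39
Waiting times: T1=37, T2=0, T3=33, T4=12, T5=21, T6=34
Average waiting = (37+0+33+12+21+34) / 6 = 137/6 = 22.83

22.83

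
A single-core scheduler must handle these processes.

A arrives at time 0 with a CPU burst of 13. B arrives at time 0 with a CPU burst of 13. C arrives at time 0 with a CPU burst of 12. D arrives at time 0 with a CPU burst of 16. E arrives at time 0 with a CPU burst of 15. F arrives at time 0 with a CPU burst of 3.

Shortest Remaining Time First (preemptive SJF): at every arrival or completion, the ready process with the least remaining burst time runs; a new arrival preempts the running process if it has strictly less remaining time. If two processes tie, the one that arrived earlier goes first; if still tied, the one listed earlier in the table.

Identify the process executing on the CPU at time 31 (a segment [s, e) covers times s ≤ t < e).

Gantt: | F 0-3 | C 3-15 | A 15-28 | B 28-41 | E 41-56 | D 56-72 |
Completion: A=28  B=41  C=15  D=72  E=56  F=3

B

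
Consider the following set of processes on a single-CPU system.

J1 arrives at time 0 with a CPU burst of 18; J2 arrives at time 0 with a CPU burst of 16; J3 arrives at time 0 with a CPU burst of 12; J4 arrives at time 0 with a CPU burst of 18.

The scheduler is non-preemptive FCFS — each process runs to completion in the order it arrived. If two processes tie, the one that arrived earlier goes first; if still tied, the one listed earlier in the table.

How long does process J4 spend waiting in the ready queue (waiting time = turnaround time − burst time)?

Gantt: | J1 0-18 | J2 18-34 | J3 34-46 | J4 46-64 |
Completion: J1=18  J2=34  J3=46  J4=64
Turnaround (C−A): J1=18  J2=34  J3=46  J4=64
Waiting(J4) = turnaround − burst = 64 − 18 = 46

46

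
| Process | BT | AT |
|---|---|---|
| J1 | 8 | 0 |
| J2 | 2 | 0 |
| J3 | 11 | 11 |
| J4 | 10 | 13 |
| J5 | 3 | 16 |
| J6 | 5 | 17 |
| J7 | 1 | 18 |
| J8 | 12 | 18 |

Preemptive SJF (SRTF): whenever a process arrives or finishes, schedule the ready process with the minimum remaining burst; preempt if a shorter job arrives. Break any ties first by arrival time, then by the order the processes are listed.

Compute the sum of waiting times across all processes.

Gantt: | J2 0-2 | J1 2-10 | idle 10-11 | J3 11-16 | J5 16-19 | J7 19-20 | J6 20-25 | J3 25-31 | J4 31-41 | J8 41-53 |
Completion: J1=10  J2=2  J3=31  J4=41  J5=19  J6=25  J7=20  J8=53
Turnaround (C−A): J1=10  J2=2  J3=20  J4=28  J5=3  J6=8  J7=2  J8=35
Waiting = turnaround − burst: J1=2, J2=0, J3=9, J4=18, J5=0, J6=3, J7=1, J8=23
Total waiting = 2 + 0 + 9 + 18 + 0 + 3 + 1 + 23 = 56

56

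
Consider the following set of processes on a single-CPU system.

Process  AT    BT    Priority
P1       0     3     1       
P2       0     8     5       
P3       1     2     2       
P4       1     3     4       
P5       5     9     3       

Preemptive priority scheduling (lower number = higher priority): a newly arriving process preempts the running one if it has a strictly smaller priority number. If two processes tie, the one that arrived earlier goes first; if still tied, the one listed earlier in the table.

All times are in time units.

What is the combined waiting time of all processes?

32

Timeline: | P1 0-3 | P3 3-5 | P5 5-14 | P4 14-17 | P2 17-25 |
Completion: P1=3  P2=25  P3=5  P4=17  P5=14
Waiting = turnaround − burst: P1=0, P2=17, P3=2, P4=13, P5=0
Total waiting = 0 + 17 + 2 + 13 + 0 = 32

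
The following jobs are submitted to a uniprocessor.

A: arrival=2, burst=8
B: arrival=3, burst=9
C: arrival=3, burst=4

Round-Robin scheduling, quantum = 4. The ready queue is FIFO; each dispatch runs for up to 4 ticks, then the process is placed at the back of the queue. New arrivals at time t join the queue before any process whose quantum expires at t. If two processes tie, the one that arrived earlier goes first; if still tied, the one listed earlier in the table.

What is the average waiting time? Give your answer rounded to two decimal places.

Timeline: | idle 0-2 | A 2-6 | B 6-10 | C 10-14 | A 14-18 | B 18-23 |
Completion: A=18  B=23  C=14
Turnaround (C−A): A=16  B=20  C=11
Waiting times: A=8, B=11, C=7
Average waiting = (8+11+7) / 3 = 26/3 = 8.67

8.67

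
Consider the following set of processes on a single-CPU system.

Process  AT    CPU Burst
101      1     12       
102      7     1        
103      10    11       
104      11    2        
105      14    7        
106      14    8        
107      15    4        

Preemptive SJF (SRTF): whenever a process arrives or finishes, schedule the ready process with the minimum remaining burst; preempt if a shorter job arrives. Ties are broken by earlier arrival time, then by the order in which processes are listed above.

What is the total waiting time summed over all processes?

48

Gantt: | idle 0-1 | 101 1-7 | 102 7-8 | 101 8-11 | 104 11-13 | 101 13-16 | 107 16-20 | 105 20-27 | 106 27-35 | 103 35-46 |
Completion: 101=16  102=8  103=46  104=13  105=27  106=35  107=20
Turnaround (C−A): 101=15  102=1  103=36  104=2  105=13  106=21  107=5
Waiting = turnaround − burst: 101=3, 102=0, 103=25, 104=0, 105=6, 106=13, 107=1
Total waiting = 3 + 0 + 25 + 0 + 6 + 13 + 1 = 48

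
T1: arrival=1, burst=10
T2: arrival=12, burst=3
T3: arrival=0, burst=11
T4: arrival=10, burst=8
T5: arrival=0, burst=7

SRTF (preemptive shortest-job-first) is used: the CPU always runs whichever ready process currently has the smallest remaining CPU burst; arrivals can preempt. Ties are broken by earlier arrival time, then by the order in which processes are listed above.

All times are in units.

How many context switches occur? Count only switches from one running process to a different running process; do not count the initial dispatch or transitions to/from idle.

5

Gantt: | T5 0-7 | T1 7-12 | T2 12-15 | T1 15-20 | T4 20-28 | T3 28-39 |
Completion: T1=20  T2=15  T3=39  T4=28  T5=7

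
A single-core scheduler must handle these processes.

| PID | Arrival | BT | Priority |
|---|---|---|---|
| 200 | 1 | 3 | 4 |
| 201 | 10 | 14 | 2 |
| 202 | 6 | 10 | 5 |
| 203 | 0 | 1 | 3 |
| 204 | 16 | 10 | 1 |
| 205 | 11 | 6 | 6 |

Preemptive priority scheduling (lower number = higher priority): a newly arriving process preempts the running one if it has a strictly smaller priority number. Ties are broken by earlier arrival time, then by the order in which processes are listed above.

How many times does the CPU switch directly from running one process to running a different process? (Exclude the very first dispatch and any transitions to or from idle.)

6

Gantt: | 203 0-1 | 200 1-4 | idle 4-6 | 202 6-10 | 201 10-16 | 204 16-26 | 201 26-34 | 202 34-40 | 205 40-46 |
Completion: 200=4  201=34  202=40  203=1  204=26  205=46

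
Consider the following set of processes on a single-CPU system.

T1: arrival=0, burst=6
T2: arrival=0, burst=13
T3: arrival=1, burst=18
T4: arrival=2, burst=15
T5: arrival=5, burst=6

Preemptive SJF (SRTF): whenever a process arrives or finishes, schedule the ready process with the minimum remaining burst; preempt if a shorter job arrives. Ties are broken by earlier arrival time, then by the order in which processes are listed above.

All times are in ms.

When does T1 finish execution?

6

Gantt: | T1 0-6 | T5 6-12 | T2 12-25 | T4 25-40 | T3 40-58 |
Completion: T1=6  T2=25  T3=58  T4=40  T5=12
Turnaround (C−A): T1=6  T2=25  T3=57  T4=38  T5=7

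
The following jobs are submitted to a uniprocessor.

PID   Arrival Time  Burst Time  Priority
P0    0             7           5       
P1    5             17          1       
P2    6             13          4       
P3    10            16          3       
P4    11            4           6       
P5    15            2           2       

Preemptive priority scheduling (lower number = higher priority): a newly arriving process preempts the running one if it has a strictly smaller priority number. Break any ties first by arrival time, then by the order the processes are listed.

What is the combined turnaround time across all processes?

Gantt: | P0 0-5 | P1 5-22 | P5 22-24 | P3 24-40 | P2 40-53 | P0 53-55 | P4 55-59 |
Completion: P0=55  P1=22  P2=53  P3=40  P4=59  P5=24
Turnaround (C−A): P0=55  P1=17  P2=47  P3=30  P4=48  P5=9
Turnaround = completion − arrival: P0=55, P1=17, P2=47, P3=30, P4=48, P5=9
Total turnaround = 55 + 17 + 47 + 30 + 48 + 9 = 206

206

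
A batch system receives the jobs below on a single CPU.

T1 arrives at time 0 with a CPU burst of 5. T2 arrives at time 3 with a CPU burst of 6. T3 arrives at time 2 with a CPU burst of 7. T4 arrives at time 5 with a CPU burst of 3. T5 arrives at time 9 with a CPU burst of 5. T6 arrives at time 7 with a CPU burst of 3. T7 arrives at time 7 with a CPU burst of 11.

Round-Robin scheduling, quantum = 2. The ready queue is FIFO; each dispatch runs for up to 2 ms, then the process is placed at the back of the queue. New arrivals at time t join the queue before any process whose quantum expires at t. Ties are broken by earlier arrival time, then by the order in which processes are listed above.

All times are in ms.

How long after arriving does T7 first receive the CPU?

Timeline: | T1 0-2 | T3 2-4 | T1 4-6 | T2 6-8 | T3 8-10 | T4 10-12 | T1 12-13 | T6 13-15 | T7 15-17 | T2 17-19 | T5 19-21 | T3 21-23 | T4 23-24 | T6 24-25 | T7 25-27 | T2 27-29 | T5 29-31 | T3 31-32 | T7 32-34 | T5 34-35 | T7 35-40 |
Completion: T1=13  T2=29  T3=32  T4=24  T5=35  T6=25  T7=40
Response(T7) = first start − arrival = 15 − 7 = 8

8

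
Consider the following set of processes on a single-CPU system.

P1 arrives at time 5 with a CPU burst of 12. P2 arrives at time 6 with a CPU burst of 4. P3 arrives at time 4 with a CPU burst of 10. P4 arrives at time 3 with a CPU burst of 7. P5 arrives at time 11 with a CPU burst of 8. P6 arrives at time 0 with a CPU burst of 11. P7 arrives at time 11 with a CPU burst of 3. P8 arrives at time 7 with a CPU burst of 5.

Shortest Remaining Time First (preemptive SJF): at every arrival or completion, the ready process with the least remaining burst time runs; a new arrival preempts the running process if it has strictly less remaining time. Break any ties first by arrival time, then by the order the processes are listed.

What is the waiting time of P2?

Gantt: | P6 0-3 | P4 3-10 | P2 10-14 | P7 14-17 | P8 17-22 | P6 22-30 | P5 30-38 | P3 38-48 | P1 48-60 |
Completion: P1=60  P2=14  P3=48  P4=10  P5=38  P6=30  P7=17  P8=22
Turnaround (C−A): P1=55  P2=8  P3=44  P4=7  P5=27  P6=30  P7=6  P8=15
Waiting(P2) = turnaround − burst = 8 − 4 = 4

4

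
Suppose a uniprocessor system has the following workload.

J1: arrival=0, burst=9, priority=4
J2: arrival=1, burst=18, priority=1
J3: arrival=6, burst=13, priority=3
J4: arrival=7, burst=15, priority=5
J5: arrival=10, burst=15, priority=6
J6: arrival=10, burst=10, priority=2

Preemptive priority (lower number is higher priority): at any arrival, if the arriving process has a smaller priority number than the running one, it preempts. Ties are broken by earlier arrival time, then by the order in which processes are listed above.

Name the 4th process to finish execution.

J1

Timeline: | J1 0-1 | J2 1-19 | J6 19-29 | J3 29-42 | J1 42-50 | J4 50-65 | J5 65-80 |
Completion: J1=50  J2=19  J3=42  J4=65  J5=80  J6=29
Turnaround (C−A): J1=50  J2=18  J3=36  J4=58  J5=70  J6=19
Finish order: J2 → J6 → J3 → J1 → J4 → J5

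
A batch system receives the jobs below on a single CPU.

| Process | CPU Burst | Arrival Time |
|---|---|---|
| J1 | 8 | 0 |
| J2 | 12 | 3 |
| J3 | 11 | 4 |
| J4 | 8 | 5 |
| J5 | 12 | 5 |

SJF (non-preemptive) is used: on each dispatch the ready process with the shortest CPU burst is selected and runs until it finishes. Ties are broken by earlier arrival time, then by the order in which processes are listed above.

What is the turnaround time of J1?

8

Timeline: | J1 0-8 | J4 8-16 | J3 16-27 | J2 27-39 | J5 39-51 |
Completion: J1=8  J2=39  J3=27  J4=16  J5=51
Turnaround (C−A): J1=8  J2=36  J3=23  J4=11  J5=46
Turnaround(J1) = completion − arrival = 8 − 0 = 8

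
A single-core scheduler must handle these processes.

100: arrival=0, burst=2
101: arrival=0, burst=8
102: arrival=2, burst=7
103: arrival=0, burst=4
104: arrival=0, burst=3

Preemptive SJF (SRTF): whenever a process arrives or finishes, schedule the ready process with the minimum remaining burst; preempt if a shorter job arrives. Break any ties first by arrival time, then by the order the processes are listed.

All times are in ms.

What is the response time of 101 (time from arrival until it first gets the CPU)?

16

Schedule: | 100 0-2 | 104 2-5 | 103 5-9 | 102 9-16 | 101 16-24 |
Completion: 100=2  101=24  102=16  103=9  104=5
Turnaround (C−A): 100=2  101=24  102=14  103=9  104=5
Response(101) = first start − arrival = 16 − 0 = 16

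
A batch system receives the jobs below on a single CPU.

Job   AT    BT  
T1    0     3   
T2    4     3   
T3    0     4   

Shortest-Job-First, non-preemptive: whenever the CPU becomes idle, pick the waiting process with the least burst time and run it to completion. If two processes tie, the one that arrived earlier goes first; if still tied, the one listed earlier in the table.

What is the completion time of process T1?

3

Schedule: | T1 0-3 | T3 3-7 | T2 7-10 |
Completion: T1=3  T2=10  T3=7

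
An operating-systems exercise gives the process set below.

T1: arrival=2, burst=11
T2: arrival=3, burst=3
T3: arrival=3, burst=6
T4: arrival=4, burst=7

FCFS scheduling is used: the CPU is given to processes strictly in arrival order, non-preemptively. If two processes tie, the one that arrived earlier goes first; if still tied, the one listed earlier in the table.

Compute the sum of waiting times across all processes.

41

Gantt: | idle 0-2 | T1 2-13 | T2 13-16 | T3 16-22 | T4 22-29 |
Completion: T1=13  T2=16  T3=22  T4=29
Waiting = turnaround − burst: T1=0, T2=10, T3=13, T4=18
Total waiting = 0 + 10 + 13 + 18 = 41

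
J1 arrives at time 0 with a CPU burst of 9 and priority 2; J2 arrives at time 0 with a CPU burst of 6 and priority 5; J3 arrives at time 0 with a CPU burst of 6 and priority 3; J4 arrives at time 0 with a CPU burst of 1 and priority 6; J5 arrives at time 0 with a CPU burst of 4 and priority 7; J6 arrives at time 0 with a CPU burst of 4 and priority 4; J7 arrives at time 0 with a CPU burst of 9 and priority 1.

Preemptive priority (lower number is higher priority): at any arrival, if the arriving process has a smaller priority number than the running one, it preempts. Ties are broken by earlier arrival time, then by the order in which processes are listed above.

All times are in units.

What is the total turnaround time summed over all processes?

187

Gantt: | J7 0-9 | J1 9-18 | J3 18-24 | J6 24-28 | J2 28-34 | J4 34-35 | J5 35-39 |
Completion: J1=18  J2=34  J3=24  J4=35  J5=39  J6=28  J7=9
Turnaround = completion − arrival: J1=18, J2=34, J3=24, J4=35, J5=39, J6=28, J7=9
Total turnaround = 18 + 34 + 24 + 35 + 39 + 28 + 9 = 187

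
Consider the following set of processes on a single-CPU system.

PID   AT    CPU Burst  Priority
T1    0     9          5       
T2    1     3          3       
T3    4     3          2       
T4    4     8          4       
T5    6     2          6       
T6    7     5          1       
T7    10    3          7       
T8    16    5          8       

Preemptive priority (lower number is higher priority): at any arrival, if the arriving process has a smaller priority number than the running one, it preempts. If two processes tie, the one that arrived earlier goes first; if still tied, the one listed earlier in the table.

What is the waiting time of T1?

Schedule: | T1 0-1 | T2 1-4 | T3 4-7 | T6 7-12 | T4 12-20 | T1 20-28 | T5 28-30 | T7 30-33 | T8 33-38 |
Completion: T1=28  T2=4  T3=7  T4=20  T5=30  T6=12  T7=33  T8=38
Waiting(T1) = turnaround − burst = 28 − 9 = 19

19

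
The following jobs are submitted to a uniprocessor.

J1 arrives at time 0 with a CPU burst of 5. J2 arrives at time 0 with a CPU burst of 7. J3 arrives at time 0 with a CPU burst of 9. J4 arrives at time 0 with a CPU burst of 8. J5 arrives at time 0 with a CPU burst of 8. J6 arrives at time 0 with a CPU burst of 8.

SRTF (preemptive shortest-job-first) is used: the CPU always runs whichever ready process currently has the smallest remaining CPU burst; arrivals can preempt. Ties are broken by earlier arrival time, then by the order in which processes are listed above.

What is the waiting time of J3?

36

Gantt: | J1 0-5 | J2 5-12 | J4 12-20 | J5 20-28 | J6 28-36 | J3 36-45 |
Completion: J1=5  J2=12  J3=45  J4=20  J5=28  J6=36
Turnaround (C−A): J1=5  J2=12  J3=45  J4=20  J5=28  J6=36
Waiting(J3) = turnaround − burst = 45 − 9 = 36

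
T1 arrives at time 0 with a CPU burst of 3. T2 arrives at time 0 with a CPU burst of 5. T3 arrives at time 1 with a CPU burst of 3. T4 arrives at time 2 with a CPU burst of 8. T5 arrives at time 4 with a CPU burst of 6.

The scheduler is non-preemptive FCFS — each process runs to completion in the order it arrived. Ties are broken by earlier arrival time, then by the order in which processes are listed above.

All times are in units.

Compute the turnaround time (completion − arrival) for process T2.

Timeline: | T1 0-3 | T2 3-8 | T3 8-11 | T4 11-19 | T5 19-25 |
Completion: T1=3  T2=8  T3=11  T4=19  T5=25
Turnaround (C−A): T1=3  T2=8  T3=10  T4=17  T5=21
Turnaround(T2) = completion − arrival = 8 − 0 = 8

8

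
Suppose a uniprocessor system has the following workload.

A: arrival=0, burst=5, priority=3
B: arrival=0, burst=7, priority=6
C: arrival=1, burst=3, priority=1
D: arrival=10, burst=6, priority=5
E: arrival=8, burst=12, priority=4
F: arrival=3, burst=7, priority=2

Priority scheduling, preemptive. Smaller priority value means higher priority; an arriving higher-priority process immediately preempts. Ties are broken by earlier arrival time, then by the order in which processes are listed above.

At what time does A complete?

15

Schedule: | A 0-1 | C 1-4 | F 4-11 | A 11-15 | E 15-27 | D 27-33 | B 33-40 |
Completion: A=15  B=40  C=4  D=33  E=27  F=11
Turnaround (C−A): A=15  B=40  C=3  D=23  E=19  F=8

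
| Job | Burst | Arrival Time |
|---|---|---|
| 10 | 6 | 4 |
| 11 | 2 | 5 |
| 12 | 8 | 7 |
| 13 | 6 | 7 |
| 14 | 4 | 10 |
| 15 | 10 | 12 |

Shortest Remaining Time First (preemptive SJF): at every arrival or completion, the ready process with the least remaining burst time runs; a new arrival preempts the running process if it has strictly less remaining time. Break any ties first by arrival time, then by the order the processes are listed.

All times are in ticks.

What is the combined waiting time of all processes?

46

Schedule: | idle 0-4 | 10 4-5 | 11 5-7 | 10 7-12 | 14 12-16 | 13 16-22 | 12 22-30 | 15 30-40 |
Completion: 10=12  11=7  12=30  13=22  14=16  15=40
Turnaround (C−A): 10=8  11=2  12=23  13=15  14=6  15=28
Waiting = turnaround − burst: 10=2, 11=0, 12=15, 13=9, 14=2, 15=18
Total waiting = 2 + 0 + 15 + 9 + 2 + 18 = 46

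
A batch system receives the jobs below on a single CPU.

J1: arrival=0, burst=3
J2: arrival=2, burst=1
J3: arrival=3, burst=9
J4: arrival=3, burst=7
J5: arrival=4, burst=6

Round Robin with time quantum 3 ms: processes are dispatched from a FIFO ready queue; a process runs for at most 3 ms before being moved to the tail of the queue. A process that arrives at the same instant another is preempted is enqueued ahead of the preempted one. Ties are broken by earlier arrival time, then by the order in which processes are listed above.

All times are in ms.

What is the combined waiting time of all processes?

Timeline: | J1 0-3 | J2 3-4 | J3 4-7 | J4 7-10 | J5 10-13 | J3 13-16 | J4 16-19 | J5 19-22 | J3 22-25 | J4 25-26 |
Completion: J1=3  J2=4  J3=25  J4=26  J5=22
Waiting = turnaround − burst: J1=0, J2=1, J3=13, J4=16, J5=12
Total waiting = 0 + 1 + 13 + 16 + 12 = 42

42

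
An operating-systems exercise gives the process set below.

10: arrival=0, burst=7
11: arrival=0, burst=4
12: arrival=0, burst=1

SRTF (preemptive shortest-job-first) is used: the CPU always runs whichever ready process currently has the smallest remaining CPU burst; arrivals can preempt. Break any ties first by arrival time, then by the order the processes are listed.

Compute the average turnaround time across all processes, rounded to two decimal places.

6.00

Gantt: | 12 0-1 | 11 1-5 | 10 5-12 |
Completion: 10=12  11=5  12=1
Turnaround (C−A): 10=12  11=5  12=1
Turnaround times: 10=12, 11=5, 12=1
Average turnaround = (12+5+1) / 3 = 18/3 = 6.00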